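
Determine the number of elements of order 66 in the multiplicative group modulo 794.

20

φ(794) = φ(2)·φ(397) = 1·396 = 396 = 2^2 · 3^2 · 11.
Since (Z/794Z)^× is cyclic of order 396, the number of elements of order d is φ(d) when d | 396 and 0 otherwise.
66 = 2 · 3 · 11 divides 396, and φ(66) = 20.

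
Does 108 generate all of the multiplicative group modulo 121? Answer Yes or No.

φ(121) = φ(11^2) = 11·(11−1) = 110 = 2 · 5 · 11.
108 is a primitive root mod 121 iff 108^(φ(121)/q) ≢ 1 for every prime q | φ(121), i.e. q ∈ {2, 5, 11}.
108^55 ≡ 1 (mod 121)  [q = 2: ≡ 1 ✗]
108^22 ≡ 81 (mod 121)  [q = 5: ≢ 1 ✓]
108^10 ≡ 111 (mod 121)  [q = 11: ≢ 1 ✓]
108^55 ≡ 1 shows ord(108) | 55, strictly less than φ(121); not a primitive root.

No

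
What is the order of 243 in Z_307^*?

34

The order of 243 must divide φ(307) = 307 − 1 = 306 = 2 · 3^2 · 17.
Divisors of 306: 1, 2, 3, 6, 9, 17, 18, 34, 51, 102, 153, 306.
Test each divisor d:
243^1 ≡ 243 (mod 307)
243^2 ≡ 105 (mod 307)
243^3 ≡ 34 (mod 307)
243^6 ≡ 235 (mod 307)
243^9 ≡ 8 (mod 307)
243^17 ≡ 306 (mod 307)
243^18 ≡ 64 (mod 307)
243^34 ≡ 1 (mod 307) ✓
So ord_307(243) = 34.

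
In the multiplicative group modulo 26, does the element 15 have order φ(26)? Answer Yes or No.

Yes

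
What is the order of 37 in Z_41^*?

5

The order of 37 must divide φ(41) = 41 − 1 = 40 = 2^3 · 5.
Divisors of 40: 1, 2, 4, 5, 8, 10, 20, 40.
Test each divisor d:
37^1 ≡ 37
37^2 ≡ 16
37^4 ≡ 10
37^5 ≡ 1
The smallest such exponent is 5, so the order of 37 is 5.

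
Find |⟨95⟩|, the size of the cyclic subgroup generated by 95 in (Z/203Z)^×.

84

The order of 95 must divide φ(203) = φ(7·29) = (7−1)·(29−1) = 6·28 = 168 = 2^3 · 3 · 7.
Divisors of 168: 1, 2, 3, 4, 6, 7, 8, 12, 14, 21, 24, 28, 42, 56, 84, 168.
Compute 95^d (mod 203) for the divisors d until we hit 1:
95^1 ≡ 95 (mod 203)
95^2 ≡ 93 (mod 203)
95^3 ≡ 106 (mod 203)
95^4 ≡ 123 (mod 203)
95^6 ≡ 71 (mod 203)
95^7 ≡ 46 (mod 203)
95^8 ≡ 107 (mod 203)
95^12 ≡ 169 (mod 203)
95^14 ≡ 86 (mod 203)
95^21 ≡ 99 (mod 203)
95^24 ≡ 141 (mod 203)
95^28 ≡ 88 (mod 203)
95^42 ≡ 57 (mod 203)
95^56 ≡ 30 (mod 203)
95^84 ≡ 1 (mod 203) ✓
Therefore the multiplicative order of 95 modulo 203 is 84.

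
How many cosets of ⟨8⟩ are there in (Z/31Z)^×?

6

ord(8) | φ(31) = 31 − 1 = 30 = 2 · 3 · 5.
Divisors of 30: 1, 2, 3, 5, 6, 10, 15, 30.
Check 8^d mod 31 for each divisor in increasing order:
8^1 ≡ 8 (mod 31)
8^2 ≡ 2 (mod 31)
8^3 ≡ 16 (mod 31)
8^5 ≡ 1 (mod 31) ✓
The order of 8 is 5, so the subgroup it generates has 5 elements.
The index is φ(31) / ord(8) = 30 / 5 = 6.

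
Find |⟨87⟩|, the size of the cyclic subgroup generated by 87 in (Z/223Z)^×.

74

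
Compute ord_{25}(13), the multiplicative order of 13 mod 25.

The order of 13 must divide φ(25) = φ(5^2) = 5·(5−1) = 20 = 2^2 · 5.
Divisors of 20: 1, 2, 4, 5, 10, 20.
Compute 13^d (mod 25) for the divisors d until we hit 1:
13^1 ≡ 13
13^2 ≡ 19
13^4 ≡ 11
13^5 ≡ 18
13^10 ≡ 24
13^20 ≡ 1
The smallest such exponent is 20, so the order of 13 is 20.

20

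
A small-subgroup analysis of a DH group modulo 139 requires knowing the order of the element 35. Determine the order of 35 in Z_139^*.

69

Since 35 ∈ (Z/139Z)^×, its order divides φ(139) = 139 − 1 = 138 = 2 · 3 · 23.
Divisors of 138: 1, 2, 3, 6, 23, 46, 69, 138.
Evaluate successive powers at the divisors of 138:
35^1 ≡ 35 (mod 139)
35^2 ≡ 113 (mod 139)
35^3 ≡ 63 (mod 139)
35^6 ≡ 77 (mod 139)
35^23 ≡ 42 (mod 139)
35^46 ≡ 96 (mod 139)
35^69 ≡ 1 (mod 139) ✓
Therefore the multiplicative order of 35 modulo 139 is 69.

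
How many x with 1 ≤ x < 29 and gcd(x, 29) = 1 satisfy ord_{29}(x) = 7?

φ(29) = 29 − 1 = 28 = 2^2 · 7.
Since (Z/29Z)^× is cyclic of order 28, the number of elements of order d is φ(d) when d | 28 and 0 otherwise.
7 | 28, and φ(7) = 7 − 1 = 6.

6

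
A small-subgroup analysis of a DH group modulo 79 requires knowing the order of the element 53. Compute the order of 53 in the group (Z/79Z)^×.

78

By Lagrange's theorem, ord_79(53) divides φ(79) = 79 − 1 = 78 = 2 · 3 · 13.
Divisors of 78: 1, 2, 3, 6, 13, 26, 39, 78.
Evaluate successive powers at the divisors of 78:
53^1 ≡ 53
53^2 ≡ 44
53^3 ≡ 41
53^6 ≡ 22
53^13 ≡ 56
53^26 ≡ 55
53^39 ≡ 78
53^78 ≡ 1
Hence ord(53) = 78.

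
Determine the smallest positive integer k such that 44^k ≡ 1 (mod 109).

By Lagrange's theorem, ord_109(44) divides φ(109) = 109 − 1 = 108 = 2^2 · 3^3.
Divisors of 108: 1, 2, 3, 4, 6, 9, 12, 18, 27, 36, 54, 108.
Check 44^d mod 109 for each divisor in increasing order:
44^1 ≡ 44 (mod 109)
44^2 ≡ 83 (mod 109)
44^3 ≡ 55 (mod 109)
44^4 ≡ 22 (mod 109)
44^6 ≡ 82 (mod 109)
44^9 ≡ 41 (mod 109)
44^12 ≡ 75 (mod 109)
44^18 ≡ 46 (mod 109)
44^27 ≡ 33 (mod 109)
44^36 ≡ 45 (mod 109)
44^54 ≡ 108 (mod 109)
44^108 ≡ 1 (mod 109) ✓
Hence ord(44) = 108.

108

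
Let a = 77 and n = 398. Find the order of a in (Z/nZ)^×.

The order of 77 must divide φ(398) = φ(2)·φ(199) = 1·198 = 198 = 2 · 3^2 · 11.
Divisors of 198: 1, 2, 3, 6, 9, 11, 18, 22, 33, 66, 99, 198.
Test each divisor d:
77^1 ≡ 77
77^2 ≡ 357
77^3 ≡ 27
77^6 ≡ 331
77^9 ≡ 181
77^11 ≡ 141
77^18 ≡ 125
77^22 ≡ 379
77^33 ≡ 107
77^66 ≡ 305
77^99 ≡ 397
77^198 ≡ 1
Therefore the multiplicative order of 77 modulo 398 is 198.

198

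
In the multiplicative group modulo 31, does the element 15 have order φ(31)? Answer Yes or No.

φ(31) = 31 − 1 = 30 = 2 · 3 · 5.
It suffices to check that the order of 15 is not a proper divisor of 30: compute 15^(30/q) for q ∈ {2, 3, 5}.
15^15 ≡ 30 (mod 31)  [q = 2: ≢ 1 ✓]
15^10 ≡ 1 (mod 31)  [q = 3: ≡ 1 ✗]
15^6 ≡ 16 (mod 31)  [q = 5: ≢ 1 ✓]
The check at q = 3 fails, so 15 generates a proper subgroup.

No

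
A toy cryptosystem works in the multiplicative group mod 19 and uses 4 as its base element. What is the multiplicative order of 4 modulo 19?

9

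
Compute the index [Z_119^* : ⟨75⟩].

Since 75 ∈ (Z/119Z)^×, its order divides φ(119) = φ(7·17) = (7−1)·(17−1) = 6·16 = 96 = 2^5 · 3.
Divisors of 96: 1, 2, 3, 4, 6, 8, 12, 16, 24, 32, 48, 96.
Check 75^d mod 119 for each divisor in increasing order:
75^1 ≡ 75 (mod 119)
75^2 ≡ 32 (mod 119)
75^3 ≡ 20 (mod 119)
75^4 ≡ 72 (mod 119)
75^6 ≡ 43 (mod 119)
75^8 ≡ 67 (mod 119)
75^12 ≡ 64 (mod 119)
75^16 ≡ 86 (mod 119)
75^24 ≡ 50 (mod 119)
75^32 ≡ 18 (mod 119)
75^48 ≡ 1 (mod 119) ✓
Thus |⟨75⟩| = ord(75) = 48.
The index is φ(119) / ord(75) = 96 / 48 = 2.

2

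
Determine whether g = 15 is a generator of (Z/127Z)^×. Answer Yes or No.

No

φ(127) = 127 − 1 = 126 = 2 · 3^2 · 7.
An element g generates (Z/127Z)^× iff g^(126/q) ≢ 1 (mod 127) for each prime q ∈ {2, 3, 7}.
15^63 ≡ 1 (mod 127)  [q = 2: ≡ 1 ✗]
15^42 ≡ 107 (mod 127)  [q = 3: ≢ 1 ✓]
15^18 ≡ 2 (mod 127)  [q = 7: ≢ 1 ✓]
Since 15^63 ≡ 1, the order of 15 divides 63 < 126, so 15 is not a primitive root.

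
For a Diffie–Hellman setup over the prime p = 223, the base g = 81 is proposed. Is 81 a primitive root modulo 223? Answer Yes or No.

No

φ(223) = 223 − 1 = 222 = 2 · 3 · 37.
81 is a primitive root mod 223 iff 81^(φ(223)/q) ≢ 1 for every prime q | φ(223), i.e. q ∈ {2, 3, 37}.
81^111 ≡ 1 (mod 223)  [q = 2: ≡ 1 ✗]
81^74 ≡ 183 (mod 223)  [q = 3: ≢ 1 ✓]
81^6 ≡ 132 (mod 223)  [q = 37: ≢ 1 ✓]
The check at q = 2 fails, so 81 generates a proper subgroup.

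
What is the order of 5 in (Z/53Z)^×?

52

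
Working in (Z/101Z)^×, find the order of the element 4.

50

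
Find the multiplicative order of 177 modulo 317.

316

By Lagrange's theorem, ord_317(177) divides φ(317) = 317 − 1 = 316 = 2^2 · 79.
Divisors of 316: 1, 2, 4, 79, 158, 316.
Test each divisor d:
177^1 ≡ 177 (mod 317)
177^2 ≡ 263 (mod 317)
177^4 ≡ 63 (mod 317)
177^79 ≡ 203 (mod 317)
177^158 ≡ 316 (mod 317)
177^316 ≡ 1 (mod 317) ✓
So ord_317(177) = 316.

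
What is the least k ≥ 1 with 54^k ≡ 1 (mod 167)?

83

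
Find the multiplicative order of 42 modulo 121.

ord(42) | φ(121) = φ(11^2) = 11·(11−1) = 110 = 2 · 5 · 11.
Divisors of 110: 1, 2, 5, 10, 11, 22, 55, 110.
Check 42^d mod 121 for each divisor in increasing order:
42^1 ≡ 42
42^2 ≡ 70
42^5 ≡ 100
42^10 ≡ 78
42^11 ≡ 9
42^22 ≡ 81
42^55 ≡ 1
So ord_121(42) = 55.

55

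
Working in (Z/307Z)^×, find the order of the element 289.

3

Since 289 ∈ (Z/307Z)^×, its order divides φ(307) = 307 − 1 = 306 = 2 · 3^2 · 17.
Divisors of 306: 1, 2, 3, 6, 9, 17, 18, 34, 51, 102, 153, 306.
Evaluate successive powers at the divisors of 306:
289^1 ≡ 289
289^2 ≡ 17
289^3 ≡ 1
So ord_307(289) = 3.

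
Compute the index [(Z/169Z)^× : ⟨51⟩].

By Lagrange's theorem, ord_169(51) divides φ(169) = φ(13^2) = 13·(13−1) = 156 = 2^2 · 3 · 13.
Divisors of 156: 1, 2, 3, 4, 6, 12, 13, 26, 39, 52, 78, 156.
Check 51^d mod 169 for each divisor in increasing order:
51^1 ≡ 51 (mod 169)
51^2 ≡ 66 (mod 169)
51^3 ≡ 155 (mod 169)
51^4 ≡ 131 (mod 169)
51^6 ≡ 27 (mod 169)
51^12 ≡ 53 (mod 169)
51^13 ≡ 168 (mod 169)
51^26 ≡ 1 (mod 169) ✓
The order of 51 is 26, so the subgroup it generates has 26 elements.
Index = |(Z/169Z)^×| / |⟨51⟩| = 156 / 26 = 6.

6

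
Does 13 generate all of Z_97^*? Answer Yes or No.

φ(97) = 97 − 1 = 96 = 2^5 · 3.
13 is a primitive root mod 97 iff 13^(φ(97)/q) ≢ 1 for every prime q | φ(97), i.e. q ∈ {2, 3}.
13^48 ≡ 96 (mod 97)  [q = 2: ≢ 1 ✓]
13^32 ≡ 35 (mod 97)  [q = 3: ≢ 1 ✓]
All checks pass, so 13 has order 96 and is a primitive root modulo 97.

Yes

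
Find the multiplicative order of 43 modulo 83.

By Lagrange's theorem, ord_83(43) divides φ(83) = 83 − 1 = 82 = 2 · 41.
Divisors of 82: 1, 2, 41, 82.
Compute 43^d (mod 83) for the divisors d until we hit 1:
43^1 ≡ 43 (mod 83)
43^2 ≡ 23 (mod 83)
43^41 ≡ 82 (mod 83)
43^82 ≡ 1 (mod 83) ✓
The smallest such exponent is 82, so the order of 43 is 82.

82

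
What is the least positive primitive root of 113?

3

φ(113) = 113 − 1 = 112 = 2^4 · 7.
g is a primitive root iff g^(112/q) ≢ 1 (mod 113) for each prime q ∈ {2, 7}.
g = 2: 2^56 ≡ 1 — hits 1, so not a primitive root.
g = 3: 3^56 ≡ 112; 3^16 ≡ 49 — none is 1, so 3 is a primitive root.
Hence the least primitive root of 113 is 3.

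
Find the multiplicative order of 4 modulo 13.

6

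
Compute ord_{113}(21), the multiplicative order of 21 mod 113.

112

By Lagrange's theorem, ord_113(21) divides φ(113) = 113 − 1 = 112 = 2^4 · 7.
Divisors of 112: 1, 2, 4, 7, 8, 14, 16, 28, 56, 112.
Check 21^d mod 113 for each divisor in increasing order:
21^1 ≡ 21 (mod 113)
21^2 ≡ 102 (mod 113)
21^4 ≡ 8 (mod 113)
21^7 ≡ 73 (mod 113)
21^8 ≡ 64 (mod 113)
21^14 ≡ 18 (mod 113)
21^16 ≡ 28 (mod 113)
21^28 ≡ 98 (mod 113)
21^56 ≡ 112 (mod 113)
21^112 ≡ 1 (mod 113) ✓
The smallest such exponent is 112, so the order of 21 is 112.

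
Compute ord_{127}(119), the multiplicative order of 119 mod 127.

14

By Lagrange's theorem, ord_127(119) divides φ(127) = 127 − 1 = 126 = 2 · 3^2 · 7.
Divisors of 126: 1, 2, 3, 6, 7, 9, 14, 18, 21, 42, 63, 126.
Compute 119^d (mod 127) for the divisors d until we hit 1:
119^1 ≡ 119 (mod 127)
119^2 ≡ 64 (mod 127)
119^3 ≡ 123 (mod 127)
119^6 ≡ 16 (mod 127)
119^7 ≡ 126 (mod 127)
119^9 ≡ 63 (mod 127)
119^14 ≡ 1 (mod 127) ✓
Therefore the multiplicative order of 119 modulo 127 is 14.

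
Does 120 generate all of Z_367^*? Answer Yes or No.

No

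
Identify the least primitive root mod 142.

φ(142) = φ(2)·φ(71) = 1·70 = 70 = 2 · 5 · 7.
g is a primitive root iff g^(70/q) ≢ 1 (mod 142) for each prime q ∈ {2, 5, 7}.
g = 2: gcd(2, 142) = 2 > 1, not a unit — skip.
g = 3: 3^35 ≡ 1 — hits 1, so not a primitive root.
g = 4: gcd(4, 142) = 2 > 1, not a unit — skip.
g = 5: 5^35 ≡ 1 — hits 1, so not a primitive root.
g = 6: gcd(6, 142) = 2 > 1, not a unit — skip.
g = 7: 7^35 ≡ 141; 7^14 ≡ 125; 7^10 ≡ 45 — none is 1, so 7 is a primitive root.
The smallest primitive root modulo 142 is 7.

7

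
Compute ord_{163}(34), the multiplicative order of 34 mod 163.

81

ord(34) | φ(163) = 163 − 1 = 162 = 2 · 3^4.
Divisors of 162: 1, 2, 3, 6, 9, 18, 27, 54, 81, 162.
Check 34^d mod 163 for each divisor in increasing order:
34^1 ≡ 34 (mod 163)
34^2 ≡ 15 (mod 163)
34^3 ≡ 21 (mod 163)
34^6 ≡ 115 (mod 163)
34^9 ≡ 133 (mod 163)
34^18 ≡ 85 (mod 163)
34^27 ≡ 58 (mod 163)
34^54 ≡ 104 (mod 163)
34^81 ≡ 1 (mod 163) ✓
So ord_163(34) = 81.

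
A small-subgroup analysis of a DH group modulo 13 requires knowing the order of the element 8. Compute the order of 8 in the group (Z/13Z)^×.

ord(8) | φ(13) = 13 − 1 = 12 = 2^2 · 3.
Divisors of 12: 1, 2, 3, 4, 6, 12.
Compute 8^d (mod 13) for the divisors d until we hit 1:
8^1 ≡ 8 (mod 13)
8^2 ≡ 12 (mod 13)
8^3 ≡ 5 (mod 13)
8^4 ≡ 1 (mod 13) ✓
Therefore the multiplicative order of 8 modulo 13 is 4.

4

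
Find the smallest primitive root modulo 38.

φ(38) = φ(2)·φ(19) = 1·18 = 18 = 2 · 3^2.
g is a primitive root iff g^(18/q) ≢ 1 (mod 38) for each prime q ∈ {2, 3}.
g = 2: gcd(2, 38) = 2 > 1, not a unit — skip.
g = 3: 3^9 ≡ 37; 3^6 ≡ 7 — none is 1, so 3 is a primitive root.
The smallest primitive root modulo 38 is 3.

3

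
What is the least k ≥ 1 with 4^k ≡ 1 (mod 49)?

ord(4) | φ(49) = φ(7^2) = 7·(7−1) = 42 = 2 · 3 · 7.
Divisors of 42: 1, 2, 3, 6, 7, 14, 21, 42.
Test each divisor d:
4^1 ≡ 4 (mod 49)
4^2 ≡ 16 (mod 49)
4^3 ≡ 15 (mod 49)
4^6 ≡ 29 (mod 49)
4^7 ≡ 18 (mod 49)
4^14 ≡ 30 (mod 49)
4^21 ≡ 1 (mod 49) ✓
The smallest such exponent is 21, so the order of 4 is 21.

21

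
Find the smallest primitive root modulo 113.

3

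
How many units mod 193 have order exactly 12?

φ(193) = 193 − 1 = 192 = 2^6 · 3.
In a cyclic group of order 192, there are φ(d) elements of order d for each divisor d of 192, and zero for non-divisors.
12 = 2^2 · 3 divides 192, and φ(12) = 4.

4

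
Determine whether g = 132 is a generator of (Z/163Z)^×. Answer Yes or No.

No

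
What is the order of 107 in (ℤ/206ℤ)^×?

51

ord(107) | φ(206) = φ(2)·φ(103) = 1·102 = 102 = 2 · 3 · 17.
Divisors of 102: 1, 2, 3, 6, 17, 34, 51, 102.
Test each divisor d:
107^1 ≡ 107 (mod 206)
107^2 ≡ 119 (mod 206)
107^3 ≡ 167 (mod 206)
107^6 ≡ 79 (mod 206)
107^17 ≡ 149 (mod 206)
107^34 ≡ 159 (mod 206)
107^51 ≡ 1 (mod 206) ✓
Therefore the multiplicative order of 107 modulo 206 is 51.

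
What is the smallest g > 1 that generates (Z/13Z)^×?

2

φ(13) = 13 − 1 = 12 = 2^2 · 3.
Test candidates g = 2, 3, … against the prime factors q ∈ {2, 3} of φ(13): g is a generator iff g^(12/q) ≢ 1 for every such q.
g = 2: 2^6 ≡ 12; 2^4 ≡ 3 — none is 1, so 2 is a primitive root.
Hence the least primitive root of 13 is 2.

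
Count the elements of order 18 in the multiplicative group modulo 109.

6

φ(109) = 109 − 1 = 108 = 2^2 · 3^3.
In a cyclic group of order 108, there are φ(d) elements of order d for each divisor d of 108, and zero for non-divisors.
18 = 2 · 3^2 divides 108, and φ(18) = 6.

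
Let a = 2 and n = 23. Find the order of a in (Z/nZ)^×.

11

By Lagrange's theorem, ord_23(2) divides φ(23) = 23 − 1 = 22 = 2 · 11.
Divisors of 22: 1, 2, 11, 22.
Check 2^d mod 23 for each divisor in increasing order:
2^1 ≡ 2
2^2 ≡ 4
2^11 ≡ 1
Hence ord(2) = 11.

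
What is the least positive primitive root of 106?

3

φ(106) = φ(2)·φ(53) = 1·52 = 52 = 2^2 · 13.
g is a primitive root iff g^(52/q) ≢ 1 (mod 106) for each prime q ∈ {2, 13}.
g = 2: gcd(2, 106) = 2 > 1, not a unit — skip.
g = 3: 3^26 ≡ 105; 3^4 ≡ 81 — none is 1, so 3 is a primitive root.
Hence the least primitive root of 106 is 3.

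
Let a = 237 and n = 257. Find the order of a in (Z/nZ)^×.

256

ord(237) | φ(257) = 257 − 1 = 256 = 2^8.
Divisors of 256: 1, 2, 4, 8, 16, 32, 64, 128, 256.
Compute 237^d (mod 257) for the divisors d until we hit 1:
237^1 ≡ 237 (mod 257)
237^2 ≡ 143 (mod 257)
237^4 ≡ 146 (mod 257)
237^8 ≡ 242 (mod 257)
237^16 ≡ 225 (mod 257)
237^32 ≡ 253 (mod 257)
237^64 ≡ 16 (mod 257)
237^128 ≡ 256 (mod 257)
237^256 ≡ 1 (mod 257) ✓
The smallest such exponent is 256, so the order of 237 is 256.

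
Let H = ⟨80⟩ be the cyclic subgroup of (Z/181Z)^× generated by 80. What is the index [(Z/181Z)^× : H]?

20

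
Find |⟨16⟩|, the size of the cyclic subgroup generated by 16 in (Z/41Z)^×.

5

By Lagrange's theorem, ord_41(16) divides φ(41) = 41 − 1 = 40 = 2^3 · 5.
Divisors of 40: 1, 2, 4, 5, 8, 10, 20, 40.
Check 16^d mod 41 for each divisor in increasing order:
16^1 ≡ 16 (mod 41)
16^2 ≡ 10 (mod 41)
16^4 ≡ 18 (mod 41)
16^5 ≡ 1 (mod 41) ✓
So ord_41(16) = 5.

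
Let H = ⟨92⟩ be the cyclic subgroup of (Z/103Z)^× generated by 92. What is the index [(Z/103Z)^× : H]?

2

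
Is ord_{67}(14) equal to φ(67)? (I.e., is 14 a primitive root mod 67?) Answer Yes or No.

No

φ(67) = 67 − 1 = 66 = 2 · 3 · 11.
14 is a primitive root mod 67 iff 14^(φ(67)/q) ≢ 1 for every prime q | φ(67), i.e. q ∈ {2, 3, 11}.
14^33 ≡ 1 (mod 67)  [q = 2: ≡ 1 ✗]
14^22 ≡ 1 (mod 67)  [q = 3: ≡ 1 ✗]
14^6 ≡ 9 (mod 67)  [q = 11: ≢ 1 ✓]
Since 14^33 ≡ 1, the order of 14 divides 33 < 66, so 14 is not a primitive root.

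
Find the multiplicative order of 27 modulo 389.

388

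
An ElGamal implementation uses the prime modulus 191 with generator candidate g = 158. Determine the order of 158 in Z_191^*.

ord(158) | φ(191) = 191 − 1 = 190 = 2 · 5 · 19.
Divisors of 190: 1, 2, 5, 10, 19, 38, 95, 190.
Evaluate successive powers at the divisors of 190:
158^1 ≡ 158
158^2 ≡ 134
158^5 ≡ 125
158^10 ≡ 154
158^19 ≡ 109
158^38 ≡ 39
158^95 ≡ 1
Therefore the multiplicative order of 158 modulo 191 is 95.

95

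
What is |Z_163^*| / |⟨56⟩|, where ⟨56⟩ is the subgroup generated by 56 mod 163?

ord(56) | φ(163) = 163 − 1 = 162 = 2 · 3^4.
Divisors of 162: 1, 2, 3, 6, 9, 18, 27, 54, 81, 162.
Test each divisor d:
56^1 ≡ 56 (mod 163)
56^2 ≡ 39 (mod 163)
56^3 ≡ 65 (mod 163)
56^6 ≡ 150 (mod 163)
56^9 ≡ 133 (mod 163)
56^18 ≡ 85 (mod 163)
56^27 ≡ 58 (mod 163)
56^54 ≡ 104 (mod 163)
56^81 ≡ 1 (mod 163) ✓
So ord_163(56) = 81, hence |⟨56⟩| = 81.
Index = |(Z/163Z)^×| / |⟨56⟩| = 162 / 81 = 2.

2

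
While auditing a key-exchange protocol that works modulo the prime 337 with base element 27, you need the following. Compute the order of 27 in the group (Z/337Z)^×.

The order of 27 must divide φ(337) = 337 − 1 = 336 = 2^4 · 3 · 7.
Divisors of 336: 1, 2, 3, 4, 6, 7, 8, 12, 14, 16, 21, 24, 28, 42, 48, 56, 84, 112, 168, 336.
Compute 27^d (mod 337) for the divisors d until we hit 1:
27^1 ≡ 27 (mod 337)
27^2 ≡ 55 (mod 337)
27^3 ≡ 137 (mod 337)
27^4 ≡ 329 (mod 337)
27^6 ≡ 234 (mod 337)
27^7 ≡ 252 (mod 337)
27^8 ≡ 64 (mod 337)
27^12 ≡ 162 (mod 337)
27^14 ≡ 148 (mod 337)
27^16 ≡ 52 (mod 337)
27^21 ≡ 226 (mod 337)
27^24 ≡ 295 (mod 337)
27^28 ≡ 336 (mod 337)
27^42 ≡ 189 (mod 337)
27^48 ≡ 79 (mod 337)
27^56 ≡ 1 (mod 337) ✓
Therefore the multiplicative order of 27 modulo 337 is 56.

56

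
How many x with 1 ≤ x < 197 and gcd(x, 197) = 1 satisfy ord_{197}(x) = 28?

φ(197) = 197 − 1 = 196 = 2^2 · 7^2.
Since (Z/197Z)^× is cyclic of order 196, the number of elements of order d is φ(d) when d | 196 and 0 otherwise.
28 = 2^2 · 7 divides 196, and φ(28) = 12.

12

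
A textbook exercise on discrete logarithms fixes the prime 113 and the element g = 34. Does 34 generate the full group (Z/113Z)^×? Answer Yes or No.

Yes

φ(113) = 113 − 1 = 112 = 2^4 · 7.
An element g generates (Z/113Z)^× iff g^(112/q) ≢ 1 (mod 113) for each prime q ∈ {2, 7}.
34^56 ≡ 112 (mod 113)  [q = 2: ≢ 1 ✓]
34^16 ≡ 16 (mod 113)  [q = 7: ≢ 1 ✓]
None equal 1, so ord_113(34) = 112: 34 is a primitive root.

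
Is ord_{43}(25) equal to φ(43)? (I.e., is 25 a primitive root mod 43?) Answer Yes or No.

No

φ(43) = 43 − 1 = 42 = 2 · 3 · 7.
An element g generates (Z/43Z)^× iff g^(42/q) ≢ 1 (mod 43) for each prime q ∈ {2, 3, 7}.
25^21 ≡ 1 (mod 43)  [q = 2: ≡ 1 ✗]
25^14 ≡ 6 (mod 43)  [q = 3: ≢ 1 ✓]
25^6 ≡ 41 (mod 43)  [q = 7: ≢ 1 ✓]
The check at q = 2 fails, so 25 generates a proper subgroup.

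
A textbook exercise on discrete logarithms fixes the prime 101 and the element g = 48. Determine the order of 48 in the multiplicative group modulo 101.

By Lagrange's theorem, ord_101(48) divides φ(101) = 101 − 1 = 100 = 2^2 · 5^2.
Divisors of 100: 1, 2, 4, 5, 10, 20, 25, 50, 100.
Evaluate successive powers at the divisors of 100:
48^1 ≡ 48
48^2 ≡ 82
48^4 ≡ 58
48^5 ≡ 57
48^10 ≡ 17
48^20 ≡ 87
48^25 ≡ 10
48^50 ≡ 100
48^100 ≡ 1
So ord_101(48) = 100.

100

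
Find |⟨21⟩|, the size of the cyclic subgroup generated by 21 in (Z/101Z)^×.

50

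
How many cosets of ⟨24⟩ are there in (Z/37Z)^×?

The order of 24 must divide φ(37) = 37 − 1 = 36 = 2^2 · 3^2.
Divisors of 36: 1, 2, 3, 4, 6, 9, 12, 18, 36.
Compute 24^d (mod 37) for the divisors d until we hit 1:
24^1 ≡ 24 (mod 37)
24^2 ≡ 21 (mod 37)
24^3 ≡ 23 (mod 37)
24^4 ≡ 34 (mod 37)
24^6 ≡ 11 (mod 37)
24^9 ≡ 31 (mod 37)
24^12 ≡ 10 (mod 37)
24^18 ≡ 36 (mod 37)
24^36 ≡ 1 (mod 37) ✓
Thus |⟨24⟩| = ord(24) = 36.
Index = |(Z/37Z)^×| / |⟨24⟩| = 36 / 36 = 1.

1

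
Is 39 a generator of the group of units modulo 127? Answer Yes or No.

Yes

φ(127) = 127 − 1 = 126 = 2 · 3^2 · 7.
39 is a primitive root mod 127 iff 39^(φ(127)/q) ≢ 1 for every prime q | φ(127), i.e. q ∈ {2, 3, 7}.
39^63 ≡ 126 (mod 127)  [q = 2: ≢ 1 ✓]
39^42 ≡ 19 (mod 127)  [q = 3: ≢ 1 ✓]
39^18 ≡ 2 (mod 127)  [q = 7: ≢ 1 ✓]
Every test exponent gives a nontrivial residue, hence 39 generates the full group.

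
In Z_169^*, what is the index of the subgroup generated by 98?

1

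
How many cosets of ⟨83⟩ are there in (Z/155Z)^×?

2

By Lagrange's theorem, ord_155(83) divides φ(155) = φ(5·31) = (5−1)·(31−1) = 4·30 = 120 = 2^3 · 3 · 5.
Divisors of 120: 1, 2, 3, 4, 5, 6, 8, 10, 12, 15, 20, 24, 30, 40, 60, 120.
Evaluate successive powers at the divisors of 120:
83^1 ≡ 83 (mod 155)
83^2 ≡ 69 (mod 155)
83^3 ≡ 147 (mod 155)
83^4 ≡ 111 (mod 155)
83^5 ≡ 68 (mod 155)
83^6 ≡ 64 (mod 155)
83^8 ≡ 76 (mod 155)
83^10 ≡ 129 (mod 155)
83^12 ≡ 66 (mod 155)
83^15 ≡ 92 (mod 155)
83^20 ≡ 56 (mod 155)
83^24 ≡ 16 (mod 155)
83^30 ≡ 94 (mod 155)
83^40 ≡ 36 (mod 155)
83^60 ≡ 1 (mod 155) ✓
Thus |⟨83⟩| = ord(83) = 60.
[(Z/155Z)^× : ⟨83⟩] = 120/60 = 2.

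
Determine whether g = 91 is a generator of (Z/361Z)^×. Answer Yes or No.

Yes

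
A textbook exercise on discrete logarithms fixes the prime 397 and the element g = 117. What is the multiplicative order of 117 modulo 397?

132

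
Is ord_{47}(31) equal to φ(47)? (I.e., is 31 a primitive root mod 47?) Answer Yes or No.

Yes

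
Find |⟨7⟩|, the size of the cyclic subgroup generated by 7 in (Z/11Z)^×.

The order of 7 must divide φ(11) = 11 − 1 = 10 = 2 · 5.
Divisors of 10: 1, 2, 5, 10.
Check 7^d mod 11 for each divisor in increasing order:
7^1 ≡ 7 (mod 11)
7^2 ≡ 5 (mod 11)
7^5 ≡ 10 (mod 11)
7^10 ≡ 1 (mod 11) ✓
Hence ord(7) = 10.

10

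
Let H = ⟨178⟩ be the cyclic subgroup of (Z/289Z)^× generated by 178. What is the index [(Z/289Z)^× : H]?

2

The order of 178 must divide φ(289) = φ(17^2) = 17·(17−1) = 272 = 2^4 · 17.
Divisors of 272: 1, 2, 4, 8, 16, 17, 34, 68, 136, 272.
Check 178^d mod 289 for each divisor in increasing order:
178^1 ≡ 178
178^2 ≡ 183
178^4 ≡ 254
178^8 ≡ 69
178^16 ≡ 137
178^17 ≡ 110
178^34 ≡ 251
178^68 ≡ 288
178^136 ≡ 1
So ord_289(178) = 136, hence |⟨178⟩| = 136.
Index = |(Z/289Z)^×| / |⟨178⟩| = 272 / 136 = 2.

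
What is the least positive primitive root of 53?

2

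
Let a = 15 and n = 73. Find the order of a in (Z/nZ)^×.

ord(15) | φ(73) = 73 − 1 = 72 = 2^3 · 3^2.
Divisors of 72: 1, 2, 3, 4, 6, 8, 9, 12, 18, 24, 36, 72.
Evaluate successive powers at the divisors of 72:
15^1 ≡ 15 (mod 73)
15^2 ≡ 6 (mod 73)
15^3 ≡ 17 (mod 73)
15^4 ≡ 36 (mod 73)
15^6 ≡ 70 (mod 73)
15^8 ≡ 55 (mod 73)
15^9 ≡ 22 (mod 73)
15^12 ≡ 9 (mod 73)
15^18 ≡ 46 (mod 73)
15^24 ≡ 8 (mod 73)
15^36 ≡ 72 (mod 73)
15^72 ≡ 1 (mod 73) ✓
Hence ord(15) = 72.

72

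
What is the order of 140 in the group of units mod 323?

The order of 140 must divide φ(323) = φ(17·19) = (17−1)·(19−1) = 16·18 = 288 = 2^5 · 3^2.
Divisors of 288: 1, 2, 3, 4, 6, 8, 9, 12, 16, 18, 24, 32, 36, 48, 72, 96, 144, 288.
Compute 140^d (mod 323) for the divisors d until we hit 1:
140^1 ≡ 140 (mod 323)
140^2 ≡ 220 (mod 323)
140^3 ≡ 115 (mod 323)
140^4 ≡ 273 (mod 323)
140^6 ≡ 305 (mod 323)
140^8 ≡ 239 (mod 323)
140^9 ≡ 191 (mod 323)
140^12 ≡ 1 (mod 323) ✓
So ord_323(140) = 12.

12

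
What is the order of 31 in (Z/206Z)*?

34

The order of 31 must divide φ(206) = φ(2)·φ(103) = 1·102 = 102 = 2 · 3 · 17.
Divisors of 102: 1, 2, 3, 6, 17, 34, 51, 102.
Test each divisor d:
31^1 ≡ 31
31^2 ≡ 137
31^3 ≡ 127
31^6 ≡ 61
31^17 ≡ 205
31^34 ≡ 1
The smallest such exponent is 34, so the order of 31 is 34.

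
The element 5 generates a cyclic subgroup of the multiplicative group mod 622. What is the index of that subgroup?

By Lagrange's theorem, ord_622(5) divides φ(622) = φ(2)·φ(311) = 1·310 = 310 = 2 · 5 · 31.
Divisors of 310: 1, 2, 5, 10, 31, 62, 155, 310.
Evaluate successive powers at the divisors of 310:
5^1 ≡ 5 (mod 622)
5^2 ≡ 25 (mod 622)
5^5 ≡ 15 (mod 622)
5^10 ≡ 225 (mod 622)
5^31 ≡ 317 (mod 622)
5^62 ≡ 347 (mod 622)
5^155 ≡ 1 (mod 622) ✓
So ord_622(5) = 155, hence |⟨5⟩| = 155.
[(Z/622Z)^× : ⟨5⟩] = 310/155 = 2.

2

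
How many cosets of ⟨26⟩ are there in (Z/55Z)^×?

By Lagrange's theorem, ord_55(26) divides φ(55) = φ(5·11) = (5−1)·(11−1) = 4·10 = 40 = 2^3 · 5.
Divisors of 40: 1, 2, 4, 5, 8, 10, 20, 40.
Compute 26^d (mod 55) for the divisors d until we hit 1:
26^1 ≡ 26 (mod 55)
26^2 ≡ 16 (mod 55)
26^4 ≡ 36 (mod 55)
26^5 ≡ 1 (mod 55) ✓
The order of 26 is 5, so the subgroup it generates has 5 elements.
[(Z/55Z)^× : ⟨26⟩] = 40/5 = 8.

8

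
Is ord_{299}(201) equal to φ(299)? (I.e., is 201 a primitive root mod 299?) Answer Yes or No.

No

299 = 13 · 23 is a product of two distinct odd primes, so (Z/299Z)^× ≅ (Z/13Z)^× × (Z/23Z)^× is not cyclic.
No primitive root modulo 299 exists; in particular 201 is not one.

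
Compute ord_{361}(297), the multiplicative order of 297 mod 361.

114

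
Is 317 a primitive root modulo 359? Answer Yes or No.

No

φ(359) = 359 − 1 = 358 = 2 · 179.
Test 317^(358/q) mod 359 for each prime factor q of 358:
317^179 ≡ 1 (mod 359)  [q = 2: ≡ 1 ✗]
317^2 ≡ 328 (mod 359)  [q = 179: ≢ 1 ✓]
Since 317^179 ≡ 1, the order of 317 divides 179 < 358, so 317 is not a primitive root.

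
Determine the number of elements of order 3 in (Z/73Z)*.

φ(73) = 73 − 1 = 72 = 2^3 · 3^2.
(Z/73Z)^× is cyclic (|G| = 72); a cyclic group of order m has exactly φ(d) elements of each order d | m, and none otherwise.
3 | 72, and φ(3) = 3 − 1 = 2.

2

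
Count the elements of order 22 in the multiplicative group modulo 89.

φ(89) = 89 − 1 = 88 = 2^3 · 11.
(Z/89Z)^× is cyclic (|G| = 88); a cyclic group of order m has exactly φ(d) elements of each order d | m, and none otherwise.
22 = 2 · 11 divides 88, and φ(22) = 10.

10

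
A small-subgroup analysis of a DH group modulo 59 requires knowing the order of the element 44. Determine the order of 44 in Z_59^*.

The order of 44 must divide φ(59) = 59 − 1 = 58 = 2 · 29.
Divisors of 58: 1, 2, 29, 58.
Check 44^d mod 59 for each divisor in increasing order:
44^1 ≡ 44 (mod 59)
44^2 ≡ 48 (mod 59)
44^29 ≡ 58 (mod 59)
44^58 ≡ 1 (mod 59) ✓
So ord_59(44) = 58.

58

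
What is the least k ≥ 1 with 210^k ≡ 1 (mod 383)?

By Lagrange's theorem, ord_383(210) divides φ(383) = 383 − 1 = 382 = 2 · 191.
Divisors of 382: 1, 2, 191, 382.
Evaluate successive powers at the divisors of 382:
210^1 ≡ 210
210^2 ≡ 55
210^191 ≡ 382
210^382 ≡ 1
So ord_383(210) = 382.

382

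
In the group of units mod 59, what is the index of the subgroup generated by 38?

Since 38 ∈ (Z/59Z)^×, its order divides φ(59) = 59 − 1 = 58 = 2 · 29.
Divisors of 58: 1, 2, 29, 58.
Check 38^d mod 59 for each divisor in increasing order:
38^1 ≡ 38 (mod 59)
38^2 ≡ 28 (mod 59)
38^29 ≡ 58 (mod 59)
38^58 ≡ 1 (mod 59) ✓
Thus |⟨38⟩| = ord(38) = 58.
Index = |(Z/59Z)^×| / |⟨38⟩| = 58 / 58 = 1.

1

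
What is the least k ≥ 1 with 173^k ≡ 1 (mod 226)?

28

Since 173 ∈ (Z/226Z)^×, its order divides φ(226) = φ(2)·φ(113) = 1·112 = 112 = 2^4 · 7.
Divisors of 112: 1, 2, 4, 7, 8, 14, 16, 28, 56, 112.
Evaluate successive powers at the divisors of 112:
173^1 ≡ 173 (mod 226)
173^2 ≡ 97 (mod 226)
173^4 ≡ 143 (mod 226)
173^7 ≡ 15 (mod 226)
173^8 ≡ 109 (mod 226)
173^14 ≡ 225 (mod 226)
173^16 ≡ 129 (mod 226)
173^28 ≡ 1 (mod 226) ✓
The smallest such exponent is 28, so the order of 173 is 28.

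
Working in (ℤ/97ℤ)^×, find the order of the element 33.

8

The order of 33 must divide φ(97) = 97 − 1 = 96 = 2^5 · 3.
Divisors of 96: 1, 2, 3, 4, 6, 8, 12, 16, 24, 32, 48, 96.
Evaluate successive powers at the divisors of 96:
33^1 ≡ 33 (mod 97)
33^2 ≡ 22 (mod 97)
33^3 ≡ 47 (mod 97)
33^4 ≡ 96 (mod 97)
33^6 ≡ 75 (mod 97)
33^8 ≡ 1 (mod 97) ✓
Therefore the multiplicative order of 33 modulo 97 is 8.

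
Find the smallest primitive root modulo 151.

6

φ(151) = 151 − 1 = 150 = 2 · 3 · 5^2.
Test candidates g = 2, 3, … against the prime factors q ∈ {2, 3, 5} of φ(151): g is a generator iff g^(150/q) ≢ 1 for every such q.
g = 2: 2^75 ≡ 1 — hits 1, so not a primitive root.
g = 3: 3^75 ≡ 150; 3^50 ≡ 1 — hits 1, so not a primitive root.
g = 4: 4^75 ≡ 1 — hits 1, so not a primitive root.
g = 5: 5^75 ≡ 1 — hits 1, so not a primitive root.
g = 6: 6^75 ≡ 150; 6^50 ≡ 32; 6^30 ≡ 59 — none is 1, so 6 is a primitive root.
The smallest primitive root modulo 151 is 6.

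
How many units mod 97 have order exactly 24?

8

φ(97) = 97 − 1 = 96 = 2^5 · 3.
Since (Z/97Z)^× is cyclic of order 96, the number of elements of order d is φ(d) when d | 96 and 0 otherwise.
24 = 2^3 · 3 divides 96, and φ(24) = 8.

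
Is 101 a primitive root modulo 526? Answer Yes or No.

Yes

φ(526) = φ(2)·φ(263) = 1·262 = 262 = 2 · 131.
An element g generates (Z/526Z)^× iff g^(262/q) ≢ 1 (mod 526) for each prime q ∈ {2, 131}.
101^131 ≡ 525 (mod 526)  [q = 2: ≢ 1 ✓]
101^2 ≡ 207 (mod 526)  [q = 131: ≢ 1 ✓]
None equal 1, so ord_526(101) = 262: 101 is a primitive root.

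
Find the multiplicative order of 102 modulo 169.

156

By Lagrange's theorem, ord_169(102) divides φ(169) = φ(13^2) = 13·(13−1) = 156 = 2^2 · 3 · 13.
Divisors of 156: 1, 2, 3, 4, 6, 12, 13, 26, 39, 52, 78, 156.
Evaluate successive powers at the divisors of 156:
102^1 ≡ 102
102^2 ≡ 95
102^3 ≡ 57
102^4 ≡ 68
102^6 ≡ 38
102^12 ≡ 92
102^13 ≡ 89
102^26 ≡ 147
102^39 ≡ 70
102^52 ≡ 146
102^78 ≡ 168
102^156 ≡ 1
The smallest such exponent is 156, so the order of 102 is 156.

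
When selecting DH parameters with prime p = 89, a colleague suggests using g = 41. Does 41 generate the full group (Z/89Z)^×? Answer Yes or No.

φ(89) = 89 − 1 = 88 = 2^3 · 11.
An element g generates (Z/89Z)^× iff g^(88/q) ≢ 1 (mod 89) for each prime q ∈ {2, 11}.
41^44 ≡ 88 (mod 89)  [q = 2: ≢ 1 ✓]
41^8 ≡ 32 (mod 89)  [q = 11: ≢ 1 ✓]
None equal 1, so ord_89(41) = 88: 41 is a primitive root.

Yes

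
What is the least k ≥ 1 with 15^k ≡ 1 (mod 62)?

Since 15 ∈ (Z/62Z)^×, its order divides φ(62) = φ(2)·φ(31) = 1·30 = 30 = 2 · 3 · 5.
Divisors of 30: 1, 2, 3, 5, 6, 10, 15, 30.
Test each divisor d:
15^1 ≡ 15
15^2 ≡ 39
15^3 ≡ 27
15^5 ≡ 61
15^6 ≡ 47
15^10 ≡ 1
So ord_62(15) = 10.

10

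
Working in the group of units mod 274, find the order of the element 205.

68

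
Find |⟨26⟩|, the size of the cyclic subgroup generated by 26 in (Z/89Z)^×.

88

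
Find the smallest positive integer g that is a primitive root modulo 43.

3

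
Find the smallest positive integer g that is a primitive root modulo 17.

3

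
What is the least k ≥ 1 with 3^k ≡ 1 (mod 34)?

By Lagrange's theorem, ord_34(3) divides φ(34) = φ(2)·φ(17) = 1·16 = 16 = 2^4.
Divisors of 16: 1, 2, 4, 8, 16.
Test each divisor d:
3^1 ≡ 3
3^2 ≡ 9
3^4 ≡ 13
3^8 ≡ 33
3^16 ≡ 1
Hence ord(3) = 16.

16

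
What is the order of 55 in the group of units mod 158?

Since 55 ∈ (Z/158Z)^×, its order divides φ(158) = φ(2)·φ(79) = 1·78 = 78 = 2 · 3 · 13.
Divisors of 78: 1, 2, 3, 6, 13, 26, 39, 78.
Evaluate successive powers at the divisors of 78:
55^1 ≡ 55 (mod 158)
55^2 ≡ 23 (mod 158)
55^3 ≡ 1 (mod 158) ✓
Hence ord(55) = 3.

3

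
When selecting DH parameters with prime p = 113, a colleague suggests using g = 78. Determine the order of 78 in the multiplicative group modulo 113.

16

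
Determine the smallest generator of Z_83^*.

2

φ(83) = 83 − 1 = 82 = 2 · 41.
g is a primitive root iff g^(82/q) ≢ 1 (mod 83) for each prime q ∈ {2, 41}.
g = 2: 2^41 ≡ 82; 2^2 ≡ 4 — none is 1, so 2 is a primitive root.
So 2 is the smallest generator of (Z/83Z)^×.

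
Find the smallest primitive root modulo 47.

φ(47) = 47 − 1 = 46 = 2 · 23.
g is a primitive root iff g^(46/q) ≢ 1 (mod 47) for each prime q ∈ {2, 23}.
g = 2: 2^23 ≡ 1 — hits 1, so not a primitive root.
g = 3: 3^23 ≡ 1 — hits 1, so not a primitive root.
g = 4: 4^23 ≡ 1 — hits 1, so not a primitive root.
g = 5: 5^23 ≡ 46; 5^2 ≡ 25 — none is 1, so 5 is a primitive root.
So 5 is the smallest generator of (Z/47Z)^×.

5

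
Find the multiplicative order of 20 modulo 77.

10

By Lagrange's theorem, ord_77(20) divides φ(77) = φ(7·11) = (7−1)·(11−1) = 6·10 = 60 = 2^2 · 3 · 5.
Divisors of 60: 1, 2, 3, 4, 5, 6, 10, 12, 15, 20, 30, 60.
Evaluate successive powers at the divisors of 60:
20^1 ≡ 20 (mod 77)
20^2 ≡ 15 (mod 77)
20^3 ≡ 69 (mod 77)
20^4 ≡ 71 (mod 77)
20^5 ≡ 34 (mod 77)
20^6 ≡ 64 (mod 77)
20^10 ≡ 1 (mod 77) ✓
Therefore the multiplicative order of 20 modulo 77 is 10.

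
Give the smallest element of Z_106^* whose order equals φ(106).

3

φ(106) = φ(2)·φ(53) = 1·52 = 52 = 2^2 · 13.
Test candidates g = 2, 3, … against the prime factors q ∈ {2, 13} of φ(106): g is a generator iff g^(52/q) ≢ 1 for every such q.
g = 2: gcd(2, 106) = 2 > 1, not a unit — skip.
g = 3: 3^26 ≡ 105; 3^4 ≡ 81 — none is 1, so 3 is a primitive root.
Hence the least primitive root of 106 is 3.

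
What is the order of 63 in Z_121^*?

110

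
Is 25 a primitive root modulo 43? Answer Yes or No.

φ(43) = 43 − 1 = 42 = 2 · 3 · 7.
An element g generates (Z/43Z)^× iff g^(42/q) ≢ 1 (mod 43) for each prime q ∈ {2, 3, 7}.
25^21 ≡ 1 (mod 43)  [q = 2: ≡ 1 ✗]
25^14 ≡ 6 (mod 43)  [q = 3: ≢ 1 ✓]
25^6 ≡ 41 (mod 43)  [q = 7: ≢ 1 ✓]
Since 25^21 ≡ 1, the order of 25 divides 21 < 42, so 25 is not a primitive root.

No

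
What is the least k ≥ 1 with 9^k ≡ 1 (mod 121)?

5

Since 9 ∈ (Z/121Z)^×, its order divides φ(121) = φ(11^2) = 11·(11−1) = 110 = 2 · 5 · 11.
Divisors of 110: 1, 2, 5, 10, 11, 22, 55, 110.
Compute 9^d (mod 121) for the divisors d until we hit 1:
9^1 ≡ 9 (mod 121)
9^2 ≡ 81 (mod 121)
9^5 ≡ 1 (mod 121) ✓
The smallest such exponent is 5, so the order of 9 is 5.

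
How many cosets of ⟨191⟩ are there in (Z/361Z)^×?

18

By Lagrange's theorem, ord_361(191) divides φ(361) = φ(19^2) = 19·(19−1) = 342 = 2 · 3^2 · 19.
Divisors of 342: 1, 2, 3, 6, 9, 18, 19, 38, 57, 114, 171, 342.
Test each divisor d:
191^1 ≡ 191 (mod 361)
191^2 ≡ 20 (mod 361)
191^3 ≡ 210 (mod 361)
191^6 ≡ 58 (mod 361)
191^9 ≡ 267 (mod 361)
191^18 ≡ 172 (mod 361)
191^19 ≡ 1 (mod 361) ✓
Thus |⟨191⟩| = ord(191) = 19.
Index = |(Z/361Z)^×| / |⟨191⟩| = 342 / 19 = 18.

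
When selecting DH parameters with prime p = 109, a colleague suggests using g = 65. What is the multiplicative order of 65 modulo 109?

108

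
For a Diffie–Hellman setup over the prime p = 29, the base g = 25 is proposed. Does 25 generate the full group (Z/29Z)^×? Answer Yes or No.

No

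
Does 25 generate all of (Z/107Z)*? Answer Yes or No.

φ(107) = 107 − 1 = 106 = 2 · 53.
An element g generates (Z/107Z)^× iff g^(106/q) ≢ 1 (mod 107) for each prime q ∈ {2, 53}.
25^53 ≡ 1 (mod 107)  [q = 2: ≡ 1 ✗]
25^2 ≡ 90 (mod 107)  [q = 53: ≢ 1 ✓]
25^53 ≡ 1 shows ord(25) | 53, strictly less than φ(107); not a primitive root.

No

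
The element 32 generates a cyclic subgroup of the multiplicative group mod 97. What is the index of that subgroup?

Since 32 ∈ (Z/97Z)^×, its order divides φ(97) = 97 − 1 = 96 = 2^5 · 3.
Divisors of 96: 1, 2, 3, 4, 6, 8, 12, 16, 24, 32, 48, 96.
Evaluate successive powers at the divisors of 96:
32^1 ≡ 32 (mod 97)
32^2 ≡ 54 (mod 97)
32^3 ≡ 79 (mod 97)
32^4 ≡ 6 (mod 97)
32^6 ≡ 33 (mod 97)
32^8 ≡ 36 (mod 97)
32^12 ≡ 22 (mod 97)
32^16 ≡ 35 (mod 97)
32^24 ≡ 96 (mod 97)
32^32 ≡ 61 (mod 97)
32^48 ≡ 1 (mod 97) ✓
Thus |⟨32⟩| = ord(32) = 48.
The index is φ(97) / ord(32) = 96 / 48 = 2.

2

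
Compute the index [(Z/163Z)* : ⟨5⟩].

3

By Lagrange's theorem, ord_163(5) divides φ(163) = 163 − 1 = 162 = 2 · 3^4.
Divisors of 162: 1, 2, 3, 6, 9, 18, 27, 54, 81, 162.
Test each divisor d:
5^1 ≡ 5 (mod 163)
5^2 ≡ 25 (mod 163)
5^3 ≡ 125 (mod 163)
5^6 ≡ 140 (mod 163)
5^9 ≡ 59 (mod 163)
5^18 ≡ 58 (mod 163)
5^27 ≡ 162 (mod 163)
5^54 ≡ 1 (mod 163) ✓
The order of 5 is 54, so the subgroup it generates has 54 elements.
Index = |(Z/163Z)^×| / |⟨5⟩| = 162 / 54 = 3.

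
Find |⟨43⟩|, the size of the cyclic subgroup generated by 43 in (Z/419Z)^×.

209

Since 43 ∈ (Z/419Z)^×, its order divides φ(419) = 419 − 1 = 418 = 2 · 11 · 19.
Divisors of 418: 1, 2, 11, 19, 22, 38, 209, 418.
Compute 43^d (mod 419) for the divisors d until we hit 1:
43^1 ≡ 43
43^2 ≡ 173
43^11 ≡ 135
43^19 ≡ 59
43^22 ≡ 208
43^38 ≡ 129
43^209 ≡ 1
Hence ord(43) = 209.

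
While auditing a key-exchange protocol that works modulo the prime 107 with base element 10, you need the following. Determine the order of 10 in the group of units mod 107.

The order of 10 must divide φ(107) = 107 − 1 = 106 = 2 · 53.
Divisors of 106: 1, 2, 53, 106.
Check 10^d mod 107 for each divisor in increasing order:
10^1 ≡ 10
10^2 ≡ 100
10^53 ≡ 1
Therefore the multiplicative order of 10 modulo 107 is 53.

53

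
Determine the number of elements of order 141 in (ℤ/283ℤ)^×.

φ(283) = 283 − 1 = 282 = 2 · 3 · 47.
In a cyclic group of order 282, there are φ(d) elements of order d for each divisor d of 282, and zero for non-divisors.
141 = 3 · 47 divides 282, and φ(141) = 92.

92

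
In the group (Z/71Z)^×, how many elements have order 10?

4

φ(71) = 71 − 1 = 70 = 2 · 5 · 7.
(Z/71Z)^× is cyclic (|G| = 70); a cyclic group of order m has exactly φ(d) elements of each order d | m, and none otherwise.
10 = 2 · 5 divides 70, and φ(10) = 4.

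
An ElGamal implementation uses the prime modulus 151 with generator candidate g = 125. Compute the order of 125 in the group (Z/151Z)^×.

25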